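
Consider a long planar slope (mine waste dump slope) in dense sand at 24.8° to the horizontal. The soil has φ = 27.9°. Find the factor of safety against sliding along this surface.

FS = 1.15

For a dry cohesionless infinite slope the factor of safety is FS = tanφ / tanβ.
FS = tan27.9° / tan24.8° = 0.5295 / 0.4621 = 1.146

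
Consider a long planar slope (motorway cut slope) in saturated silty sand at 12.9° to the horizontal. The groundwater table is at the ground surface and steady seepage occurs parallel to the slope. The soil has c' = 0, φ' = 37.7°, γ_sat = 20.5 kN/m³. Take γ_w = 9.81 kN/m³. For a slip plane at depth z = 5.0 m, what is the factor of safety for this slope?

With seepage parallel to the slope and the water table at the surface, the effective normal stress on the slip plane uses the buoyant unit weight γ' = γ_sat − γ_w while the driving shear stress uses γ_sat:
FS = [c' + γ' z cos²β tanφ'] / [γ_sat z sinβ cosβ]
(For c' = 0 this reduces to FS = (γ'/γ_sat)·tanφ'/tanβ.)
γ' = 20.5 − 9.81 = 10.69 kN/m³
Numerator = 0.0 + 10.69·5.0·cos²12.9°·tan37.7° = 0.0 + 10.69·5.0·0.9502·0.7729 = 39.252 kPa
Denominator = 20.5·5.0·sin12.9°·cos12.9° = 20.5·5.0·0.2233·0.9748 = 22.306 kPa
FS = 39.252 / 22.306 = 1.760

FS = 1.76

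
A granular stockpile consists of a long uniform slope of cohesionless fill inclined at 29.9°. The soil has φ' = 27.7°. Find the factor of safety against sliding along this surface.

FS = 0.91

For a dry cohesionless infinite slope the factor of safety is FS = tanφ' / tanβ.
FS = tan27.7° / tan29.9° = 0.5250 / 0.5750 = 0.913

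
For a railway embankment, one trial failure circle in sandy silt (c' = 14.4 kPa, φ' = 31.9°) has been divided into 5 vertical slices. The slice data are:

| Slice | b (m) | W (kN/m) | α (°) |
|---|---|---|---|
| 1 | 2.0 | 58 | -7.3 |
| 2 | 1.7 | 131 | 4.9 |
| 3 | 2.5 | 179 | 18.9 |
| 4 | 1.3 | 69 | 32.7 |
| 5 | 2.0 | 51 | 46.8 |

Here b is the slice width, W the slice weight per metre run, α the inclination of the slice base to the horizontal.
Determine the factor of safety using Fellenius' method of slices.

Ordinary method of slices: FS = Σ[c'·Δl_i + (W_i cosα_i)·tanφ'] / Σ W_i sinα_i, with Δl_i = b_i / cosα_i.
Slice 1: Δl = 2.0/cos(-7.3°) = 2.016 m; N'_1 = 58·cos(-7.3°) = 57.5; c'Δl = 29.04; W sinα = -7.4
Slice 2: Δl = 1.7/cos4.9° = 1.706 m; N'_2 = 131·cos4.9° = 130.5; c'Δl = 24.57; W sinα = 11.2
Slice 3: Δl = 2.5/cos18.9° = 2.642 m; N'_3 = 179·cos18.9° = 169.3; c'Δl = 38.05; W sinα = 58.0
Slice 4: Δl = 1.3/cos32.7° = 1.545 m; N'_4 = 69·cos32.7° = 58.1; c'Δl = 22.25; W sinα = 37.3
Slice 5: Δl = 2.0/cos46.8° = 2.922 m; N'_5 = 51·cos46.8° = 34.9; c'Δl = 42.07; W sinα = 37.2
Σc'Δl = 156.0 kN/m; ΣN' = 450.4 kN/m; ΣW sinα = 136.3 kN/m
Resisting = 156.0 + 450.4·tan31.9° = 156.0 + 280.3 = 436.3 kN/m
FS = 436.3 / 136.3 = 3.202

FS = 3.20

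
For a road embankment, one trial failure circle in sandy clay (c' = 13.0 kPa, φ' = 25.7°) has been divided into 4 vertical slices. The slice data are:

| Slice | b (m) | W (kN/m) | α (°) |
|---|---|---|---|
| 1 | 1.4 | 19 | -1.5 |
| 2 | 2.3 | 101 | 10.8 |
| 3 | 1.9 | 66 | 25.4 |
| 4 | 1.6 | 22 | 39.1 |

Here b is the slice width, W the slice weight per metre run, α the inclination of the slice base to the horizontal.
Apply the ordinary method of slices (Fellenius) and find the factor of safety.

Ordinary method of slices: FS = Σ[c'·Δl_i + (W_i cosα_i)·tanφ'] / Σ W_i sinα_i, with Δl_i = b_i / cosα_i.
Slice 1: Δl = 1.4/cos(-1.5°) = 1.400 m; N'_1 = 19·cos(-1.5°) = 19.0; c'Δl = 18.21; W sinα = -0.5
Slice 2: Δl = 2.3/cos10.8° = 2.341 m; N'_2 = 101·cos10.8° = 99.2; c'Δl = 30.44; W sinα = 18.9
Slice 3: Δl = 1.9/cos25.4° = 2.103 m; N'_3 = 66·cos25.4° = 59.6; c'Δl = 27.34; W sinα = 28.3
Slice 4: Δl = 1.6/cos39.1° = 2.062 m; N'_4 = 22·cos39.1° = 17.1; c'Δl = 26.80; W sinα = 13.9
Σc'Δl = 102.8 kN/m; ΣN' = 194.9 kN/m; ΣW sinα = 60.6 kN/m
Resisting = 102.8 + 194.9·tan25.7° = 102.8 + 93.8 = 196.6 kN/m
FS = 196.6 / 60.6 = 3.243

FS = 3.24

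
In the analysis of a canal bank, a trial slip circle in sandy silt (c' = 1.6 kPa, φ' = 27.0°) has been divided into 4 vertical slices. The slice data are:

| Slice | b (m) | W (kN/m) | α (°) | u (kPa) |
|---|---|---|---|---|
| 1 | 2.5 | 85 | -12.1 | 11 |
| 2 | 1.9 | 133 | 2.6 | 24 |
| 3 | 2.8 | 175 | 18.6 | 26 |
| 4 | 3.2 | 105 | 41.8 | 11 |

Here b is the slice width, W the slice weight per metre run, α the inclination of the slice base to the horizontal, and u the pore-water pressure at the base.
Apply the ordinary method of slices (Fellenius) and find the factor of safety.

Ordinary method of slices: FS = Σ[c'·Δl_i + (W_i cosα_i − u_i·Δl_i)·tanφ'] / Σ W_i sinα_i, with Δl_i = b_i / cosα_i.
Slice 1: Δl = 2.5/cos(-12.1°) = 2.557 m; N'_1 = 85·cos(-12.1°) − 11·2.557 = 55.0; c'Δl = 4.09; W sinα = -17.8
Slice 2: Δl = 1.9/cos2.6° = 1.902 m; N'_2 = 133·cos2.6° − 24·1.902 = 87.2; c'Δl = 3.04; W sinα = 6.0
Slice 3: Δl = 2.8/cos18.6° = 2.954 m; N'_3 = 175·cos18.6° − 26·2.954 = 89.0; c'Δl = 4.73; W sinα = 55.8
Slice 4: Δl = 3.2/cos41.8° = 4.293 m; N'_4 = 105·cos41.8° − 11·4.293 = 31.1; c'Δl = 6.87; W sinα = 70.0
Σc'Δl = 18.7 kN/m; ΣN' = 262.3 kN/m; ΣW sinα = 114.0 kN/m
Resisting = 18.7 + 262.3·tan27.0° = 18.7 + 133.7 = 152.4 kN/m
FS = 152.4 / 114.0 = 1.336

FS = 1.34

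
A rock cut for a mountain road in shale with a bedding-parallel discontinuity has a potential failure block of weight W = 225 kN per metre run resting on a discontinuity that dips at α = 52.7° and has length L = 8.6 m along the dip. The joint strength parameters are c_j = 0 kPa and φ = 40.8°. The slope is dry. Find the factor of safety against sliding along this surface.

Resolving the block weight along and normal to the plane and applying the Mohr–Coulomb strength on the joint:
N' = W cosα = 225·cos52.7° = 136.3 kN/m
Driving force T = W sinα = 225·sin52.7° = 179.0 kN/m
Resisting force R = c_j·L + N'·tanφ = 0·8.6 + 136.3·tan40.8° = 0.0 + 117.7 = 117.7 kN/m
FS = R / T = 117.7 / 179.0 = 0.658

FS = 0.66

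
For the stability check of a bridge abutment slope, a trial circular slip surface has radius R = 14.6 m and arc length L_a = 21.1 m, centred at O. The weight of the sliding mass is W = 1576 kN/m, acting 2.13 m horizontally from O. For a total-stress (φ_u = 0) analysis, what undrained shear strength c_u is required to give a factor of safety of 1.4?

FS = c_u·L_a·R / (W·d), so c_u = FS·W·d / (L_a·R).
c_u = 1.4·1576·2.13 / (21.10·14.6) = 4699.6 / 308.06 = 15.26 kPa

c_u = 15.3 kPa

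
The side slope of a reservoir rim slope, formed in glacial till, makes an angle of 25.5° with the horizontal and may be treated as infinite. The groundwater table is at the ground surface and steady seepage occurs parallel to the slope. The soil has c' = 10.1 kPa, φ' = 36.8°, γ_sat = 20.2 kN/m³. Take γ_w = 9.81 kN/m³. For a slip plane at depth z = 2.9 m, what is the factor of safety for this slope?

With seepage parallel to the slope and the water table at the surface, the effective normal stress on the slip plane uses the buoyant unit weight γ' = γ_sat − γ_w while the driving shear stress uses γ_sat:
FS = [c' + γ' z cos²β tanφ'] / [γ_sat z sinβ cosβ]
γ' = 20.2 − 9.81 = 10.39 kN/m³
Numerator = 10.1 + 10.39·2.9·cos²25.5°·tan36.8° = 10.1 + 10.39·2.9·0.8147·0.7481 = 28.463 kPa
Denominator = 20.2·2.9·sin25.5°·cos25.5° = 20.2·2.9·0.4305·0.9026 = 22.763 kPa
FS = 28.463 / 22.763 = 1.250

FS = 1.25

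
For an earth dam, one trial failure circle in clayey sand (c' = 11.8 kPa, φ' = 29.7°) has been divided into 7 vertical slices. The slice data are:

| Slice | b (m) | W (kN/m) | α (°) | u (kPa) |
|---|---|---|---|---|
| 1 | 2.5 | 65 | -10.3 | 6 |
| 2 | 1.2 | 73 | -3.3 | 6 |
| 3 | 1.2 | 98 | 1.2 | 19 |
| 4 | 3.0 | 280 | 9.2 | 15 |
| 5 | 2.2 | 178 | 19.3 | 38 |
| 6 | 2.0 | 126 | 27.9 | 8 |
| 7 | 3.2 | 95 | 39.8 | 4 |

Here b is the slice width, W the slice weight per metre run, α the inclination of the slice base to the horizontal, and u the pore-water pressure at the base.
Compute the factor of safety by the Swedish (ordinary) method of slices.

FS = 2.71

Ordinary method of slices: FS = Σ[c'·Δl_i + (W_i cosα_i − u_i·Δl_i)·tanφ'] / Σ W_i sinα_i, with Δl_i = b_i / cosα_i.
Slice 1: Δl = 2.5/cos(-10.3°) = 2.541 m; N'_1 = 65·cos(-10.3°) − 6·2.541 = 48.7; c'Δl = 29.98; W sinα = -11.6
Slice 2: Δl = 1.2/cos(-3.3°) = 1.202 m; N'_2 = 73·cos(-3.3°) − 6·1.202 = 65.7; c'Δl = 14.18; W sinα = -4.2
Slice 3: Δl = 1.2/cos1.2° = 1.200 m; N'_3 = 98·cos1.2° − 19·1.200 = 75.2; c'Δl = 14.16; W sinα = 2.1
Slice 4: Δl = 3.0/cos9.2° = 3.039 m; N'_4 = 280·cos9.2° − 15·3.039 = 230.8; c'Δl = 35.86; W sinα = 44.8
Slice 5: Δl = 2.2/cos19.3° = 2.331 m; N'_5 = 178·cos19.3° − 38·2.331 = 79.4; c'Δl = 27.51; W sinα = 58.8
Slice 6: Δl = 2.0/cos27.9° = 2.263 m; N'_6 = 126·cos27.9° − 8·2.263 = 93.3; c'Δl = 26.70; W sinα = 59.0
Slice 7: Δl = 3.2/cos39.8° = 4.165 m; N'_7 = 95·cos39.8° − 4·4.165 = 56.3; c'Δl = 49.15; W sinα = 60.8
Σc'Δl = 197.5 kN/m; ΣN' = 649.4 kN/m; ΣW sinα = 209.6 kN/m
Resisting = 197.5 + 649.4·tan29.7° = 197.5 + 370.4 = 567.9 kN/m
FS = 567.9 / 209.6 = 2.710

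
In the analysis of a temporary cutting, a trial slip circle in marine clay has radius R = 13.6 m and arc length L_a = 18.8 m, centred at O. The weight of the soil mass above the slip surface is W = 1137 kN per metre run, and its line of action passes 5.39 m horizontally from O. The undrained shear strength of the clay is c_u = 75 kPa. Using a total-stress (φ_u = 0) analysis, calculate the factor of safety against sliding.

FS = 3.13

Taking moments about the centre O, the resisting moment is provided by the undrained shear strength acting along the arc:
M_R = c_u·L_a·R = 75·18.80·13.6 = 19176.0 kN·m/m
M_D = W·d = 1137·5.39 = 6128.4 kN·m/m
FS = M_R / M_D = 19176.0 / 6128.4 = 3.129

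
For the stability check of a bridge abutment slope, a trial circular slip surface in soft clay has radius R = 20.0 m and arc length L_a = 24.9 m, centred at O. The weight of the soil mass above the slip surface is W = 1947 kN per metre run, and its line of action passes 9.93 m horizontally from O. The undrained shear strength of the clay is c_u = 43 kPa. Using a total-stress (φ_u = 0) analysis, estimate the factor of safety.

FS = 1.11

Taking moments about the centre O, the resisting moment is provided by the undrained shear strength acting along the arc:
M_R = c_u·L_a·R = 43·24.90·20.0 = 21414.0 kN·m/m
M_D = W·d = 1947·9.93 = 19333.7 kN·m/m
FS = M_R / M_D = 21414.0 / 19333.7 = 1.108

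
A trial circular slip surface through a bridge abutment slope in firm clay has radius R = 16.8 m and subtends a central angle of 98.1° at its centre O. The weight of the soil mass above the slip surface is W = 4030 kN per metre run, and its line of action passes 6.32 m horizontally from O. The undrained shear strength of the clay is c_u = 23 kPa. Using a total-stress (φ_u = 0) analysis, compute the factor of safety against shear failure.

Taking moments about the centre O, the resisting moment is provided by the undrained shear strength acting along the arc:
Arc length L_a = R·θ = 16.8·(98.1°·π/180) = 16.8·1.7122 = 28.76 m
M_R = c_u·L_a·R = 23·28.76·16.8 = 11114.6 kN·m/m
M_D = W·d = 4030·6.32 = 25469.6 kN·m/m
FS = M_R / M_D = 11114.6 / 25469.6 = 0.436

FS = 0.44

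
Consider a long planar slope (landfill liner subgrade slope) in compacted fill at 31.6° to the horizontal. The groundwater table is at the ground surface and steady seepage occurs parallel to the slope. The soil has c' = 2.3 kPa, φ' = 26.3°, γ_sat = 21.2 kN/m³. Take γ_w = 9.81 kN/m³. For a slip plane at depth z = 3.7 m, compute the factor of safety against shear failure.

FS = 0.50

With seepage parallel to the slope and the water table at the surface, the effective normal stress on the slip plane uses the buoyant unit weight γ' = γ_sat − γ_w while the driving shear stress uses γ_sat:
FS = [c' + γ' z cos²β tanφ'] / [γ_sat z sinβ cosβ]
γ' = 21.2 − 9.81 = 11.39 kN/m³
Numerator = 2.3 + 11.39·3.7·cos²31.6°·tan26.3° = 2.3 + 11.39·3.7·0.7254·0.4942 = 17.410 kPa
Denominator = 21.2·3.7·sin31.6°·cos31.6° = 21.2·3.7·0.5240·0.8517 = 35.007 kPa
FS = 17.410 / 35.007 = 0.497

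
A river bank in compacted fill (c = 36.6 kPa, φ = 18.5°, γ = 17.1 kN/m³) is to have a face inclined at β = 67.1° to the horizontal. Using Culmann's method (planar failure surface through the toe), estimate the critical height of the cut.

Culmann's analysis gives the critical failure plane at α_cr = (β + φ)/2 = (67.1 + 18.5)/2 = 42.8°, and the critical height
H_c = (4c/γ) · sinβ cosφ / [1 − cos(β − φ)]
    = (4·36.6/17.1) · sin67.1°·cos18.5° / [1 − cos(48.6°)]
    = 8.561 · 0.9212·0.9483 / [1 − 0.6613]
    = 8.561 · 0.8736 / 0.3387
    = 22.08 m

H_c = 22.08 m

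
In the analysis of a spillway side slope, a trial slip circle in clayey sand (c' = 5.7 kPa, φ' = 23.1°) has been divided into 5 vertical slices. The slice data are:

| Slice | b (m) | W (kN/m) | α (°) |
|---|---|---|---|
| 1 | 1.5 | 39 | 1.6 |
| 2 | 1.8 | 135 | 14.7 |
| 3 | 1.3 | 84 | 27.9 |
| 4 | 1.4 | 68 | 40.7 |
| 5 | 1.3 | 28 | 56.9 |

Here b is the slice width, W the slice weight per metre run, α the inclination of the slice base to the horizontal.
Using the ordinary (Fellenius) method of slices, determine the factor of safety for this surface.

Ordinary method of slices: FS = Σ[c'·Δl_i + (W_i cosα_i)·tanφ'] / Σ W_i sinα_i, with Δl_i = b_i / cosα_i.
Slice 1: Δl = 1.5/cos1.6° = 1.501 m; N'_1 = 39·cos1.6° = 39.0; c'Δl = 8.55; W sinα = 1.1
Slice 2: Δl = 1.8/cos14.7° = 1.861 m; N'_2 = 135·cos14.7° = 130.6; c'Δl = 10.61; W sinα = 34.3
Slice 3: Δl = 1.3/cos27.9° = 1.471 m; N'_3 = 84·cos27.9° = 74.2; c'Δl = 8.38; W sinα = 39.3
Slice 4: Δl = 1.4/cos40.7° = 1.847 m; N'_4 = 68·cos40.7° = 51.6; c'Δl = 10.53; W sinα = 44.3
Slice 5: Δl = 1.3/cos56.9° = 2.381 m; N'_5 = 28·cos56.9° = 15.3; c'Δl = 13.57; W sinα = 23.5
Σc'Δl = 51.6 kN/m; ΣN' = 310.6 kN/m; ΣW sinα = 142.5 kN/m
Resisting = 51.6 + 310.6·tan23.1° = 51.6 + 132.5 = 184.1 kN/m
FS = 184.1 / 142.5 = 1.293

FS = 1.29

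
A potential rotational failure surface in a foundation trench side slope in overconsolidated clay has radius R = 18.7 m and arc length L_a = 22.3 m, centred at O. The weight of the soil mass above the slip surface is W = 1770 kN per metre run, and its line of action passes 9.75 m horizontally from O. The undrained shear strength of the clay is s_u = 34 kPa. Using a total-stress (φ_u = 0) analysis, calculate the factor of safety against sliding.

Taking moments about the centre O, the resisting moment is provided by the undrained shear strength acting along the arc:
M_R = s_u·L_a·R = 34·22.30·18.7 = 14178.3 kN·m/m
M_D = W·d = 1770·9.75 = 17257.5 kN·m/m
FS = M_R / M_D = 14178.3 / 17257.5 = 0.822

FS = 0.82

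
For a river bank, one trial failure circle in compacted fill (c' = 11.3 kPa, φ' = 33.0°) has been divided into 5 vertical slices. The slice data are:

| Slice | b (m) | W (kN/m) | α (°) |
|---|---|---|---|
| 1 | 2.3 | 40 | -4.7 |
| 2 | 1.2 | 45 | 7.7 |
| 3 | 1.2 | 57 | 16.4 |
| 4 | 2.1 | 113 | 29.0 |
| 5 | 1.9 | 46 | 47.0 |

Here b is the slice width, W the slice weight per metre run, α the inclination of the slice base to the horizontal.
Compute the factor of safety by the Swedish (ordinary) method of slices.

FS = 2.68

Ordinary method of slices: FS = Σ[c'·Δl_i + (W_i cosα_i)·tanφ'] / Σ W_i sinα_i, with Δl_i = b_i / cosα_i.
Slice 1: Δl = 2.3/cos(-4.7°) = 2.308 m; N'_1 = 40·cos(-4.7°) = 39.9; c'Δl = 26.08; W sinα = -3.3
Slice 2: Δl = 1.2/cos7.7° = 1.211 m; N'_2 = 45·cos7.7° = 44.6; c'Δl = 13.68; W sinα = 6.0
Slice 3: Δl = 1.2/cos16.4° = 1.251 m; N'_3 = 57·cos16.4° = 54.7; c'Δl = 14.14; W sinα = 16.1
Slice 4: Δl = 2.1/cos29.0° = 2.401 m; N'_4 = 113·cos29.0° = 98.8; c'Δl = 27.13; W sinα = 54.8
Slice 5: Δl = 1.9/cos47.0° = 2.786 m; N'_5 = 46·cos47.0° = 31.4; c'Δl = 31.48; W sinα = 33.6
Σc'Δl = 112.5 kN/m; ΣN' = 269.3 kN/m; ΣW sinα = 107.3 kN/m
Resisting = 112.5 + 269.3·tan33.0° = 112.5 + 174.9 = 287.4 kN/m
FS = 287.4 / 107.3 = 2.679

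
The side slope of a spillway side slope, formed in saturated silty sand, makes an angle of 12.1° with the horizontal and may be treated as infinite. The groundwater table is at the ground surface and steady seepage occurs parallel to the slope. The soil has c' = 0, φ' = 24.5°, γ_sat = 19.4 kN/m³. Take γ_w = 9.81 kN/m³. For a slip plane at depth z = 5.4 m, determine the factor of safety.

With seepage parallel to the slope and the water table at the surface, the effective normal stress on the slip plane uses the buoyant unit weight γ' = γ_sat − γ_w while the driving shear stress uses γ_sat:
FS = [c' + γ' z cos²β tanφ'] / [γ_sat z sinβ cosβ]
(For c' = 0 this reduces to FS = (γ'/γ_sat)·tanφ'/tanβ.)
γ' = 19.4 − 9.81 = 9.59 kN/m³
Numerator = 0.0 + 9.59·5.4·cos²12.1°·tan24.5° = 0.0 + 9.59·5.4·0.9561·0.4557 = 22.563 kPa
Denominator = 19.4·5.4·sin12.1°·cos12.1° = 19.4·5.4·0.2096·0.9778 = 21.472 kPa
FS = 22.563 / 21.472 = 1.051

FS = 1.05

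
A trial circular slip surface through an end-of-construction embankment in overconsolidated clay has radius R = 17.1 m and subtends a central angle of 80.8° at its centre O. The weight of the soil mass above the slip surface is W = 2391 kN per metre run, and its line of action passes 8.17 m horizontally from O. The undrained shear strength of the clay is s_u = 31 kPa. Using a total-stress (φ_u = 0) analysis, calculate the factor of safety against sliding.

Taking moments about the centre O, the resisting moment is provided by the undrained shear strength acting along the arc:
Arc length L_a = R·θ = 17.1·(80.8°·π/180) = 17.1·1.4102 = 24.11 m
M_R = s_u·L_a·R = 31·24.11·17.1 = 12783.3 kN·m/m
M_D = W·d = 2391·8.17 = 19534.5 kN·m/m
FS = M_R / M_D = 12783.3 / 19534.5 = 0.654

FS = 0.65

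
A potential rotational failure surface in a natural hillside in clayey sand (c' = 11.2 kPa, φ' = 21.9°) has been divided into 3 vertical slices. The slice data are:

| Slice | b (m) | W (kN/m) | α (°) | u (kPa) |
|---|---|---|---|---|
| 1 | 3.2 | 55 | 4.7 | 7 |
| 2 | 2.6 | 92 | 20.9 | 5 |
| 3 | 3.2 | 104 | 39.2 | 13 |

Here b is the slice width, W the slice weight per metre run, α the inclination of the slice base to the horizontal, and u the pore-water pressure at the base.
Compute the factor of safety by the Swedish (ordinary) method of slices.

Ordinary method of slices: FS = Σ[c'·Δl_i + (W_i cosα_i − u_i·Δl_i)·tanφ'] / Σ W_i sinα_i, with Δl_i = b_i / cosα_i.
Slice 1: Δl = 3.2/cos4.7° = 3.211 m; N'_1 = 55·cos4.7° − 7·3.211 = 32.3; c'Δl = 35.96; W sinα = 4.5
Slice 2: Δl = 2.6/cos20.9° = 2.783 m; N'_2 = 92·cos20.9° − 5·2.783 = 72.0; c'Δl = 31.17; W sinα = 32.8
Slice 3: Δl = 3.2/cos39.2° = 4.129 m; N'_3 = 104·cos39.2° − 13·4.129 = 26.9; c'Δl = 46.25; W sinα = 65.7
Σc'Δl = 113.4 kN/m; ΣN' = 131.3 kN/m; ΣW sinα = 103.1 kN/m
Resisting = 113.4 + 131.3·tan21.9° = 113.4 + 52.8 = 166.2 kN/m
FS = 166.2 / 103.1 = 1.612

FS = 1.61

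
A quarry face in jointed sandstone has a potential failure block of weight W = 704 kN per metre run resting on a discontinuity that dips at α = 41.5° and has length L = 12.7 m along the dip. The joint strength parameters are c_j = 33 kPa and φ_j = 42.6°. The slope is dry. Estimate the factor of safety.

Resolving the block weight along and normal to the plane and applying the Mohr–Coulomb strength on the joint:
N' = W cosα = 704·cos41.5° = 527.3 kN/m
Driving force T = W sinα = 704·sin41.5° = 466.5 kN/m
Resisting force R = c_j·L + N'·tanφ_j = 33·12.7 + 527.3·tan42.6° = 419.1 + 484.8 = 903.9 kN/m
FS = R / T = 903.9 / 466.5 = 1.938

FS = 1.94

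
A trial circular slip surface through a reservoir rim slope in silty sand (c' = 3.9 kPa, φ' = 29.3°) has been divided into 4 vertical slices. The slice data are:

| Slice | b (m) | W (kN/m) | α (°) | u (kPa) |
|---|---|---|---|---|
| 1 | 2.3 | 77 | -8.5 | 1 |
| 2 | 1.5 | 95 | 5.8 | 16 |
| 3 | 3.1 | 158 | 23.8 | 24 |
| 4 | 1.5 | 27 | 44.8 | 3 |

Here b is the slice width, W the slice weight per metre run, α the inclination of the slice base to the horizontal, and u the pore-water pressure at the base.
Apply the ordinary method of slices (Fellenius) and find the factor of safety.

FS = 1.98

Ordinary method of slices: FS = Σ[c'·Δl_i + (W_i cosα_i − u_i·Δl_i)·tanφ'] / Σ W_i sinα_i, with Δl_i = b_i / cosα_i.
Slice 1: Δl = 2.3/cos(-8.5°) = 2.326 m; N'_1 = 77·cos(-8.5°) − 1·2.326 = 73.8; c'Δl = 9.07; W sinα = -11.4
Slice 2: Δl = 1.5/cos5.8° = 1.508 m; N'_2 = 95·cos5.8° − 16·1.508 = 70.4; c'Δl = 5.88; W sinα = 9.6
Slice 3: Δl = 3.1/cos23.8° = 3.388 m; N'_3 = 158·cos23.8° − 24·3.388 = 63.2; c'Δl = 13.21; W sinα = 63.8
Slice 4: Δl = 1.5/cos44.8° = 2.114 m; N'_4 = 27·cos44.8° − 3·2.114 = 12.8; c'Δl = 8.24; W sinα = 19.0
Σc'Δl = 36.4 kN/m; ΣN' = 220.3 kN/m; ΣW sinα = 81.0 kN/m
Resisting = 36.4 + 220.3·tan29.3° = 36.4 + 123.6 = 160.0 kN/m
FS = 160.0 / 81.0 = 1.976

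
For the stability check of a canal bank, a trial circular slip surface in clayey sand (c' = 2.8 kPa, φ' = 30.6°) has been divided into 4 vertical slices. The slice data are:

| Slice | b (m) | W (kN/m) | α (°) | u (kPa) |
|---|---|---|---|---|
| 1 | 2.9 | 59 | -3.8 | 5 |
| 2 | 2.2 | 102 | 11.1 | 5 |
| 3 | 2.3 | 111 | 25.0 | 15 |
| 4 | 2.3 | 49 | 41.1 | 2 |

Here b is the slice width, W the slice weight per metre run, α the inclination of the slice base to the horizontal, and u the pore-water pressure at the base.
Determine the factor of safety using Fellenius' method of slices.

FS = 1.73

Ordinary method of slices: FS = Σ[c'·Δl_i + (W_i cosα_i − u_i·Δl_i)·tanφ'] / Σ W_i sinα_i, with Δl_i = b_i / cosα_i.
Slice 1: Δl = 2.9/cos(-3.8°) = 2.906 m; N'_1 = 59·cos(-3.8°) − 5·2.906 = 44.3; c'Δl = 8.14; W sinα = -3.9
Slice 2: Δl = 2.2/cos11.1° = 2.242 m; N'_2 = 102·cos11.1° − 5·2.242 = 88.9; c'Δl = 6.28; W sinα = 19.6
Slice 3: Δl = 2.3/cos25.0° = 2.538 m; N'_3 = 111·cos25.0° − 15·2.538 = 62.5; c'Δl = 7.11; W sinα = 46.9
Slice 4: Δl = 2.3/cos41.1° = 3.052 m; N'_4 = 49·cos41.1° − 2·3.052 = 30.8; c'Δl = 8.55; W sinα = 32.2
Σc'Δl = 30.1 kN/m; ΣN' = 226.6 kN/m; ΣW sinα = 94.8 kN/m
Resisting = 30.1 + 226.6·tan30.6° = 30.1 + 134.0 = 164.1 kN/m
FS = 164.1 / 94.8 = 1.730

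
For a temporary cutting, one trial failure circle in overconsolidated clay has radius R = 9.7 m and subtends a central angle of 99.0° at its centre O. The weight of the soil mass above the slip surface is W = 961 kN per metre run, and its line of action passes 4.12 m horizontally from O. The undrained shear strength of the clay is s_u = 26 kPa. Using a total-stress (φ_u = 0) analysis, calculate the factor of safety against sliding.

FS = 1.07

Taking moments about the centre O, the resisting moment is provided by the undrained shear strength acting along the arc:
Arc length L_a = R·θ = 9.7·(99.0°·π/180) = 9.7·1.7279 = 16.76 m
M_R = s_u·L_a·R = 26·16.76·9.7 = 4227.0 kN·m/m
M_D = W·d = 961·4.12 = 3959.3 kN·m/m
FS = M_R / M_D = 4227.0 / 3959.3 = 1.068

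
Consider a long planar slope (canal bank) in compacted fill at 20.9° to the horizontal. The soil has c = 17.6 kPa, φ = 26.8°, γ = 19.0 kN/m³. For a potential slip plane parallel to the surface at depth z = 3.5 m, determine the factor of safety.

For an infinite slope with a slip plane parallel to the surface (no pore pressure): FS = [c + γz cos²β tanφ] / [γz sinβ cosβ].
γz = 19.0·3.5 = 66.50 kN/m²
Numerator = 17.6 + 66.50·cos²20.9°·tan26.8° = 17.6 + 66.50·0.8727·0.5051 = 46.917 kPa
Denominator = 66.50·sin20.9°·cos20.9° = 66.50·0.3567·0.9342 = 22.162 kPa
FS = 46.917 / 22.162 = 2.117

FS = 2.12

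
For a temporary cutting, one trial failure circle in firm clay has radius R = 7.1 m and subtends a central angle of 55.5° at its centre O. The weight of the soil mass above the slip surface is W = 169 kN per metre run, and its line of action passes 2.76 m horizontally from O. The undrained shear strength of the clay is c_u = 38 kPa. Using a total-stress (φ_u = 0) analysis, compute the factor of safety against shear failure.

Taking moments about the centre O, the resisting moment is provided by the undrained shear strength acting along the arc:
Arc length L_a = R·θ = 7.1·(55.5°·π/180) = 7.1·0.9687 = 6.88 m
M_R = c_u·L_a·R = 38·6.88·7.1 = 1855.5 kN·m/m
M_D = W·d = 169·2.76 = 466.4 kN·m/m
FS = M_R / M_D = 1855.5 / 466.4 = 3.978

FS = 3.98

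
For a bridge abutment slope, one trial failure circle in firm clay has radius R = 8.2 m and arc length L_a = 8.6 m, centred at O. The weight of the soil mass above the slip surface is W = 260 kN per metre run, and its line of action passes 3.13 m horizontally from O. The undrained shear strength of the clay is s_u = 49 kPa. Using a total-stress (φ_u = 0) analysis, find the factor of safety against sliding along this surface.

FS = 4.25

Taking moments about the centre O, the resisting moment is provided by the undrained shear strength acting along the arc:
M_R = s_u·L_a·R = 49·8.60·8.2 = 3455.5 kN·m/m
M_D = W·d = 260·3.13 = 813.8 kN·m/m
FS = M_R / M_D = 3455.5 / 813.8 = 4.246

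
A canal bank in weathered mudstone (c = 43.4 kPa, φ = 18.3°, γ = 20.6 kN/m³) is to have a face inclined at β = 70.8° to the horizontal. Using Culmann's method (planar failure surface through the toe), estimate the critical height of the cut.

Culmann's analysis gives the critical failure plane at α_cr = (β + φ)/2 = (70.8 + 18.3)/2 = 44.5°, and the critical height
H_c = (4c/γ) · sinβ cosφ / [1 − cos(β − φ)]
    = (4·43.4/20.6) · sin70.8°·cos18.3° / [1 − cos(52.5°)]
    = 8.427 · 0.9444·0.9494 / [1 − 0.6088]
    = 8.427 · 0.8966 / 0.3912
    = 19.31 m

H_c = 19.31 m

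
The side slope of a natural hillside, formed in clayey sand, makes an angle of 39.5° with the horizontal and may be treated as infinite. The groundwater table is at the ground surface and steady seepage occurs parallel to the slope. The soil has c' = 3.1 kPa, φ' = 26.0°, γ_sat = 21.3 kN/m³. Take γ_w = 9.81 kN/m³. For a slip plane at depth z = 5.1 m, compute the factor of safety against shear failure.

With seepage parallel to the slope and the water table at the surface, the effective normal stress on the slip plane uses the buoyant unit weight γ' = γ_sat − γ_w while the driving shear stress uses γ_sat:
FS = [c' + γ' z cos²β tanφ'] / [γ_sat z sinβ cosβ]
γ' = 21.3 − 9.81 = 11.49 kN/m³
Numerator = 3.1 + 11.49·5.1·cos²39.5°·tan26.0° = 3.1 + 11.49·5.1·0.5954·0.4877 = 20.117 kPa
Denominator = 21.3·5.1·sin39.5°·cos39.5° = 21.3·5.1·0.6361·0.7716 = 53.317 kPa
FS = 20.117 / 53.317 = 0.377

FS = 0.38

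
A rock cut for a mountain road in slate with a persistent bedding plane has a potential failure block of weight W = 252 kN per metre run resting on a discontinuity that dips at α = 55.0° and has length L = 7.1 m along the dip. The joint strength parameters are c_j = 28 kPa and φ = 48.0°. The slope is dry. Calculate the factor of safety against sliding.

FS = 1.74

Resolving the block weight along and normal to the plane and applying the Mohr–Coulomb strength on the joint:
N' = W cosα = 252·cos55.0° = 144.5 kN/m
Driving force T = W sinα = 252·sin55.0° = 206.4 kN/m
Resisting force R = c_j·L + N'·tanφ = 28·7.1 + 144.5·tan48.0° = 198.8 + 160.5 = 359.3 kN/m
FS = R / T = 359.3 / 206.4 = 1.741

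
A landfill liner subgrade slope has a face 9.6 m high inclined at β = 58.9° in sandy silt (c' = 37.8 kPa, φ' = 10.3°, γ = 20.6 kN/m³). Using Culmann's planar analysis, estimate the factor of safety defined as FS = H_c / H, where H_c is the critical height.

FS = 1.90

H_c = (4c'/γ) · sinβ cosφ' / [1 − cos(β − φ')]
    = (4·37.8/20.6) · sin58.9°·cos10.3° / [1 − cos48.6°]
    = 7.340 · 0.8425 / 0.3387 = 18.26 m
FS = H_c / H = 18.26 / 9.6 = 1.902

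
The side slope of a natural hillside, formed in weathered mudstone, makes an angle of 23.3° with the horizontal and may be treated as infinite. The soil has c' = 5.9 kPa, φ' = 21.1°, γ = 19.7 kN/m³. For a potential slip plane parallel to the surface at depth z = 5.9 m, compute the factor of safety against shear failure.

FS = 1.04

For an infinite slope with a slip plane parallel to the surface (no pore pressure): FS = [c' + γz cos²β tanφ'] / [γz sinβ cosβ].
γz = 19.7·5.9 = 116.23 kN/m²
Numerator = 5.9 + 116.23·cos²23.3°·tan21.1° = 5.9 + 116.23·0.8435·0.3859 = 43.732 kPa
Denominator = 116.23·sin23.3°·cos23.3° = 116.23·0.3955·0.9184 = 42.225 kPa
FS = 43.732 / 42.225 = 1.036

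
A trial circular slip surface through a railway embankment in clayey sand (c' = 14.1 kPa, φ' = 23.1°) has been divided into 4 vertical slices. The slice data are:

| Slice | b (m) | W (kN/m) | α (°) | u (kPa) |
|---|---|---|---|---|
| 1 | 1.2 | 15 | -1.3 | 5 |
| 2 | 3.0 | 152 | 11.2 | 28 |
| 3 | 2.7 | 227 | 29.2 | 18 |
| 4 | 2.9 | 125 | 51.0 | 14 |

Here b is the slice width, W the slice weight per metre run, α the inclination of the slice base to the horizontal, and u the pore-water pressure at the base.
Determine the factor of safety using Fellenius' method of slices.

Ordinary method of slices: FS = Σ[c'·Δl_i + (W_i cosα_i − u_i·Δl_i)·tanφ'] / Σ W_i sinα_i, with Δl_i = b_i / cosα_i.
Slice 1: Δl = 1.2/cos(-1.3°) = 1.200 m; N'_1 = 15·cos(-1.3°) − 5·1.200 = 9.0; c'Δl = 16.92; W sinα = -0.3
Slice 2: Δl = 3.0/cos11.2° = 3.058 m; N'_2 = 152·cos11.2° − 28·3.058 = 63.5; c'Δl = 43.12; W sinα = 29.5
Slice 3: Δl = 2.7/cos29.2° = 3.093 m; N'_3 = 227·cos29.2° − 18·3.093 = 142.5; c'Δl = 43.61; W sinα = 110.7
Slice 4: Δl = 2.9/cos51.0° = 4.608 m; N'_4 = 125·cos51.0° − 14·4.608 = 14.2; c'Δl = 64.97; W sinα = 97.1
Σc'Δl = 168.6 kN/m; ΣN' = 229.1 kN/m; ΣW sinα = 237.1 kN/m
Resisting = 168.6 + 229.1·tan23.1° = 168.6 + 97.7 = 266.4 kN/m
FS = 266.4 / 237.1 = 1.124

FS = 1.12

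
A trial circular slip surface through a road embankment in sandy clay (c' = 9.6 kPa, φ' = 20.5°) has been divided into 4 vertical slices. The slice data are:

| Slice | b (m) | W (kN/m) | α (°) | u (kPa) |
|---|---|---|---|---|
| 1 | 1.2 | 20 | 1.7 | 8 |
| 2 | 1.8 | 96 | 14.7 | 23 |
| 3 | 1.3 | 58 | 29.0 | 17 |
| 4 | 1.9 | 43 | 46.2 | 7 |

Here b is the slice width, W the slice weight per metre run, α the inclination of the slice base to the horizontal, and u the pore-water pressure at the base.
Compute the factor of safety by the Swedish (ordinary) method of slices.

Ordinary method of slices: FS = Σ[c'·Δl_i + (W_i cosα_i − u_i·Δl_i)·tanφ'] / Σ W_i sinα_i, with Δl_i = b_i / cosα_i.
Slice 1: Δl = 1.2/cos1.7° = 1.201 m; N'_1 = 20·cos1.7° − 8·1.201 = 10.4; c'Δl = 11.53; W sinα = 0.6
Slice 2: Δl = 1.8/cos14.7° = 1.861 m; N'_2 = 96·cos14.7° − 23·1.861 = 50.1; c'Δl = 17.86; W sinα = 24.4
Slice 3: Δl = 1.3/cos29.0° = 1.486 m; N'_3 = 58·cos29.0° − 17·1.486 = 25.5; c'Δl = 14.27; W sinα = 28.1
Slice 4: Δl = 1.9/cos46.2° = 2.745 m; N'_4 = 43·cos46.2° − 7·2.745 = 10.5; c'Δl = 26.35; W sinα = 31.0
Σc'Δl = 70.0 kN/m; ΣN' = 96.4 kN/m; ΣW sinα = 84.1 kN/m
Resisting = 70.0 + 96.4·tan20.5° = 70.0 + 36.1 = 106.1 kN/m
FS = 106.1 / 84.1 = 1.261

FS = 1.26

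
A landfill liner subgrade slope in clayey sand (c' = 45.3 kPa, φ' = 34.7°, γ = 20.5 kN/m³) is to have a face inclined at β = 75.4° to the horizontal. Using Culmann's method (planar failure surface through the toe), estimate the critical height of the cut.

Culmann's analysis gives the critical failure plane at α_cr = (β + φ')/2 = (75.4 + 34.7)/2 = 55.1°, and the critical height
H_c = (4c'/γ) · sinβ cosφ' / [1 − cos(β − φ')]
    = (4·45.3/20.5) · sin75.4°·cos34.7° / [1 − cos(40.7°)]
    = 8.839 · 0.9677·0.8221 / [1 − 0.7581]
    = 8.839 · 0.7956 / 0.2419
    = 29.08 m

H_c = 29.08 m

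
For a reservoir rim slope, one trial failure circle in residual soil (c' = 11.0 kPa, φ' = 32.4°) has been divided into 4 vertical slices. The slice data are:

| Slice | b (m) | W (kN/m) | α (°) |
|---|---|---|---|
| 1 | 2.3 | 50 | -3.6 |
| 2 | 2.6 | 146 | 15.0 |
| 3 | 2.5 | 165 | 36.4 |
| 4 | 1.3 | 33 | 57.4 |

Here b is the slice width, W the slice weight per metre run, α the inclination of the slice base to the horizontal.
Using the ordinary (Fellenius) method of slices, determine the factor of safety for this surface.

FS = 2.07

Ordinary method of slices: FS = Σ[c'·Δl_i + (W_i cosα_i)·tanφ'] / Σ W_i sinα_i, with Δl_i = b_i / cosα_i.
Slice 1: Δl = 2.3/cos(-3.6°) = 2.305 m; N'_1 = 50·cos(-3.6°) = 49.9; c'Δl = 25.35; W sinα = -3.1
Slice 2: Δl = 2.6/cos15.0° = 2.692 m; N'_2 = 146·cos15.0° = 141.0; c'Δl = 29.61; W sinα = 37.8
Slice 3: Δl = 2.5/cos36.4° = 3.106 m; N'_3 = 165·cos36.4° = 132.8; c'Δl = 34.17; W sinα = 97.9
Slice 4: Δl = 1.3/cos57.4° = 2.413 m; N'_4 = 33·cos57.4° = 17.8; c'Δl = 26.54; W sinα = 27.8
Σc'Δl = 115.7 kN/m; ΣN' = 341.5 kN/m; ΣW sinα = 160.4 kN/m
Resisting = 115.7 + 341.5·tan32.4° = 115.7 + 216.7 = 332.4 kN/m
FS = 332.4 / 160.4 = 2.073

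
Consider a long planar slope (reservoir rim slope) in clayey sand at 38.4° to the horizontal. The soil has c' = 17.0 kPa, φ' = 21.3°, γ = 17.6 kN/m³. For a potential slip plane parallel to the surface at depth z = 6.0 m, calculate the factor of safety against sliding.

For an infinite slope with a slip plane parallel to the surface (no pore pressure): FS = [c' + γz cos²β tanφ'] / [γz sinβ cosβ].
γz = 17.6·6.0 = 105.60 kN/m²
Numerator = 17.0 + 105.60·cos²38.4°·tan21.3° = 17.0 + 105.60·0.6142·0.3899 = 42.287 kPa
Denominator = 105.60·sin38.4°·cos38.4° = 105.60·0.6211·0.7837 = 51.405 kPa
FS = 42.287 / 51.405 = 0.823

FS = 0.82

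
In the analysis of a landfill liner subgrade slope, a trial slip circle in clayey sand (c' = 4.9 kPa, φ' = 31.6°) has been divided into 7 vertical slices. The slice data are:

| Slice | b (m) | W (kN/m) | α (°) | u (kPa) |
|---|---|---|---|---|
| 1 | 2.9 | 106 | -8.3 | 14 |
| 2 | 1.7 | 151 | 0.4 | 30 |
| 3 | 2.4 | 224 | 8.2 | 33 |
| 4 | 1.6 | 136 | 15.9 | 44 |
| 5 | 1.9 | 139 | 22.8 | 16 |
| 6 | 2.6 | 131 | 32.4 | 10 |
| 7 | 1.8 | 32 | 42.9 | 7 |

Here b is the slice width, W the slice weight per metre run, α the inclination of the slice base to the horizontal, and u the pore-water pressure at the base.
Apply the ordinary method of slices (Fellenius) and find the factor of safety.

Ordinary method of slices: FS = Σ[c'·Δl_i + (W_i cosα_i − u_i·Δl_i)·tanφ'] / Σ W_i sinα_i, with Δl_i = b_i / cosα_i.
Slice 1: Δl = 2.9/cos(-8.3°) = 2.931 m; N'_1 = 106·cos(-8.3°) − 14·2.931 = 63.9; c'Δl = 14.36; W sinα = -15.3
Slice 2: Δl = 1.7/cos0.4° = 1.700 m; N'_2 = 151·cos0.4° − 30·1.700 = 100.0; c'Δl = 8.33; W sinα = 1.1
Slice 3: Δl = 2.4/cos8.2° = 2.425 m; N'_3 = 224·cos8.2° − 33·2.425 = 141.7; c'Δl = 11.88; W sinα = 31.9
Slice 4: Δl = 1.6/cos15.9° = 1.664 m; N'_4 = 136·cos15.9° − 44·1.664 = 57.6; c'Δl = 8.15; W sinα = 37.3
Slice 5: Δl = 1.9/cos22.8° = 2.061 m; N'_5 = 139·cos22.8° − 16·2.061 = 95.2; c'Δl = 10.10; W sinα = 53.9
Slice 6: Δl = 2.6/cos32.4° = 3.079 m; N'_6 = 131·cos32.4° − 10·3.079 = 79.8; c'Δl = 15.09; W sinα = 70.2
Slice 7: Δl = 1.8/cos42.9° = 2.457 m; N'_7 = 32·cos42.9° − 7·2.457 = 6.2; c'Δl = 12.04; W sinα = 21.8
Σc'Δl = 80.0 kN/m; ΣN' = 544.4 kN/m; ΣW sinα = 200.8 kN/m
Resisting = 80.0 + 544.4·tan31.6° = 80.0 + 334.9 = 414.8 kN/m
FS = 414.8 / 200.8 = 2.066

FS = 2.07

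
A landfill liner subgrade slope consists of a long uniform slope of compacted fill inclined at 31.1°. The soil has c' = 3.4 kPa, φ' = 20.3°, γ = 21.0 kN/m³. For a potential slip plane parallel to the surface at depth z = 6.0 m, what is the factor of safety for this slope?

FS = 0.67

For an infinite slope with a slip plane parallel to the surface (no pore pressure): FS = [c' + γz cos²β tanφ'] / [γz sinβ cosβ].
γz = 21.0·6.0 = 126.00 kN/m²
Numerator = 3.4 + 126.00·cos²31.1°·tan20.3° = 3.4 + 126.00·0.7332·0.3699 = 37.573 kPa
Denominator = 126.00·sin31.1°·cos31.1° = 126.00·0.5165·0.8563 = 55.729 kPa
FS = 37.573 / 55.729 = 0.674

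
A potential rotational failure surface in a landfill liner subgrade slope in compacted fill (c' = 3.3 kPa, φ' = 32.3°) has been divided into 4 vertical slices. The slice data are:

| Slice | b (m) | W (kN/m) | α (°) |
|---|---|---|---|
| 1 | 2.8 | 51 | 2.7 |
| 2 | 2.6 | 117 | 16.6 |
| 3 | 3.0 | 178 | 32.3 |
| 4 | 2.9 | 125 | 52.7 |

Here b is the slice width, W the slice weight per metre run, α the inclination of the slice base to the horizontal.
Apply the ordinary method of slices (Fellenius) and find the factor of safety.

Ordinary method of slices: FS = Σ[c'·Δl_i + (W_i cosα_i)·tanφ'] / Σ W_i sinα_i, with Δl_i = b_i / cosα_i.
Slice 1: Δl = 2.8/cos2.7° = 2.803 m; N'_1 = 51·cos2.7° = 50.9; c'Δl = 9.25; W sinα = 2.4
Slice 2: Δl = 2.6/cos16.6° = 2.713 m; N'_2 = 117·cos16.6° = 112.1; c'Δl = 8.95; W sinα = 33.4
Slice 3: Δl = 3.0/cos32.3° = 3.549 m; N'_3 = 178·cos32.3° = 150.5; c'Δl = 11.71; W sinα = 95.1
Slice 4: Δl = 2.9/cos52.7° = 4.786 m; N'_4 = 125·cos52.7° = 75.7; c'Δl = 15.79; W sinα = 99.4
Σc'Δl = 45.7 kN/m; ΣN' = 389.3 kN/m; ΣW sinα = 230.4 kN/m
Resisting = 45.7 + 389.3·tan32.3° = 45.7 + 246.1 = 291.8 kN/m
FS = 291.8 / 230.4 = 1.267

FS = 1.27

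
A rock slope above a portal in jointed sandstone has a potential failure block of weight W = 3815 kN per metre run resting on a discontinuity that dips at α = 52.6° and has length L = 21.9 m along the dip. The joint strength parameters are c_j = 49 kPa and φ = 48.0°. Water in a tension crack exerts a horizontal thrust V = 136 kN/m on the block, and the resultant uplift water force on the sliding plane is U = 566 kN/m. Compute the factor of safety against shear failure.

FS = 0.93

Resolving the block weight along and normal to the plane and applying the Mohr–Coulomb strength on the joint:
N' = W cosα − U − V sinα = 3815·cos52.6° − 566 − 136·sin52.6° = 1643.1 kN/m
Driving force T = W sinα + V cosα = 3815·sin52.6° + 136·cos52.6° = 3113.3 kN/m
Resisting force R = c_j·L + N'·tanφ = 49·21.9 + 1643.1·tan48.0° = 1073.1 + 1824.8 = 2897.9 kN/m
FS = R / T = 2897.9 / 3113.3 = 0.931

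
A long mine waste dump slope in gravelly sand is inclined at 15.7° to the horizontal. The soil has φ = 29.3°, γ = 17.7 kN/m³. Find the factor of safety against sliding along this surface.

For a dry cohesionless infinite slope the factor of safety is FS = tanφ / tanβ.
FS = tan29.3° / tan15.7° = 0.5612 / 0.2811 = 1.996

FS = 2.00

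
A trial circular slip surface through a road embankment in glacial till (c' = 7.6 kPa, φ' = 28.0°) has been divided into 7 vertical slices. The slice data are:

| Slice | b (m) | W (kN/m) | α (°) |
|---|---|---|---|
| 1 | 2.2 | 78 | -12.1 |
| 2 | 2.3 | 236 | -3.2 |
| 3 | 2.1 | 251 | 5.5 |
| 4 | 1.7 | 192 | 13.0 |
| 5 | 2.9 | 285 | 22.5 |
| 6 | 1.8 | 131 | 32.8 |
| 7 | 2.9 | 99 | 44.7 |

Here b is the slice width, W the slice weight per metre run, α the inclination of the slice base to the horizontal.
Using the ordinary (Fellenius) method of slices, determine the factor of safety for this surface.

Ordinary method of slices: FS = Σ[c'·Δl_i + (W_i cosα_i)·tanφ'] / Σ W_i sinα_i, with Δl_i = b_i / cosα_i.
Slice 1: Δl = 2.2/cos(-12.1°) = 2.250 m; N'_1 = 78·cos(-12.1°) = 76.3; c'Δl = 17.10; W sinα = -16.4
Slice 2: Δl = 2.3/cos(-3.2°) = 2.304 m; N'_2 = 236·cos(-3.2°) = 235.6; c'Δl = 17.51; W sinα = -13.2
Slice 3: Δl = 2.1/cos5.5° = 2.110 m; N'_3 = 251·cos5.5° = 249.8; c'Δl = 16.03; W sinα = 24.1
Slice 4: Δl = 1.7/cos13.0° = 1.745 m; N'_4 = 192·cos13.0° = 187.1; c'Δl = 13.26; W sinα = 43.2
Slice 5: Δl = 2.9/cos22.5° = 3.139 m; N'_5 = 285·cos22.5° = 263.3; c'Δl = 23.86; W sinα = 109.1
Slice 6: Δl = 1.8/cos32.8° = 2.141 m; N'_6 = 131·cos32.8° = 110.1; c'Δl = 16.27; W sinα = 71.0
Slice 7: Δl = 2.9/cos44.7° = 4.080 m; N'_7 = 99·cos44.7° = 70.4; c'Δl = 31.01; W sinα = 69.6
Σc'Δl = 135.0 kN/m; ΣN' = 1192.6 kN/m; ΣW sinα = 287.4 kN/m
Resisting = 135.0 + 1192.6·tan28.0° = 135.0 + 634.1 = 769.2 kN/m
FS = 769.2 / 287.4 = 2.676

FS = 2.68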